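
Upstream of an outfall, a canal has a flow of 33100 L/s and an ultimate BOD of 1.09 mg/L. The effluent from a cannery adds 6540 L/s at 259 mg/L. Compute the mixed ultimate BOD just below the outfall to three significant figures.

43.6 mg/L

Flow-weighted mixing: C = (Q_r C_r + Q_w C_w)/(Q_r + Q_w)
= (33100×1.09 + 6540×259)/(33100 + 6540) = 1.730×10^6/39640 = 43.64 mg/L.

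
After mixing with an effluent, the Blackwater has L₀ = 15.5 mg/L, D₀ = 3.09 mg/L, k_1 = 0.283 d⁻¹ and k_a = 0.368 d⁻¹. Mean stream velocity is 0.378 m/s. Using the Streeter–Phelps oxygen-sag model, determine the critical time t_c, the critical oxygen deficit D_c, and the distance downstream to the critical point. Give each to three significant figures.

t_c = [1/(k_a−k_1)] ln[(k_a/k_1)(1 − D₀(k_a−k_1)/(k_1 L₀))]
= [1/(0.368−0.283)] ln[(0.368/0.283)(1 − 3.09×0.08500/(0.283×15.5))]
= (1/0.08500) ln[1.300 × 0.9401] = 11.76 × ln(1.222) = 11.76 × 0.2009 = 2.363 d.
L(t_c) = L₀ e^(−k_1 t_c) = 15.5 × 0.5123 = 7.941 mg/L, and at the critical point k_a D_c = k_1 L, so D_c = (0.283/0.368) × 7.941 = 6.106 mg/L.
x_c = v t_c = 0.378 m/s × 2.363 d × 86400 s/d = 77190 m ≈ 77.2 km.

t_c ≈ 2.36 d; D_c ≈ 6.11 mg/L; x_c ≈ 77.2 km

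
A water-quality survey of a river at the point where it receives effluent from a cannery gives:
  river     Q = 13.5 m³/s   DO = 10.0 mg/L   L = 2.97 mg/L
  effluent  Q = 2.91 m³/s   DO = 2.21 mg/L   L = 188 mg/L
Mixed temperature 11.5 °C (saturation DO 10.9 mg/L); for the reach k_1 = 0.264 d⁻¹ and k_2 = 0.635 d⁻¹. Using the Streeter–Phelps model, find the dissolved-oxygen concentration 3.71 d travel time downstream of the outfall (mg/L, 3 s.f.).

DO ≈ 3.54 mg/L

Mixed DO = (13.5×10.0 + 2.91×2.21)/(13.5+2.91) = 141.4/16.41 = 8.619 mg/L.
Mixed L₀ = (13.5×2.97 + 2.91×188)/(16.41) = 587.2/16.41 = 35.78 mg/L.
Initial deficit D₀ = C_s − DO₀ = 10.9 − 8.619 = 2.281 mg/L.
D(3.71) = [0.264×35.78/(0.635−0.264)](e^(−0.264×3.71) − e^(−0.635×3.71)) + 2.281 e^(−0.635×3.71)
= 25.46 × (0.3755 − 0.09481) + 2.281 × 0.09481 = 7.364 mg/L.
DO = 10.9 − 7.364 = 3.536 mg/L.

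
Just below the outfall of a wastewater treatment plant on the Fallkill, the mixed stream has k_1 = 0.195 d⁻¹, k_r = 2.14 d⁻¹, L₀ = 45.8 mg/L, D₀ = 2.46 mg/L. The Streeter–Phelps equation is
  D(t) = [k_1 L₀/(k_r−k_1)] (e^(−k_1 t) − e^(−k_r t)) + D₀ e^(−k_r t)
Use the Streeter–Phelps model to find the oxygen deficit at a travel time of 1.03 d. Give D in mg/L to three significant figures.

k_1 L₀/(k_r−k_1) = 0.195×45.8/(2.14−0.195) = 8.931/1.945 = 4.592 mg/L.
e^(−k_1 t) = e^(−0.195×1.030) = 0.8180; e^(−k_r t) = e^(−2.14×1.030) = 0.1103.
D = 4.592 × (0.8180 − 0.1103) + 2.46 × 0.1103 = 3.250 + 0.2714 = 3.521 mg/L.

D ≈ 3.52 mg/L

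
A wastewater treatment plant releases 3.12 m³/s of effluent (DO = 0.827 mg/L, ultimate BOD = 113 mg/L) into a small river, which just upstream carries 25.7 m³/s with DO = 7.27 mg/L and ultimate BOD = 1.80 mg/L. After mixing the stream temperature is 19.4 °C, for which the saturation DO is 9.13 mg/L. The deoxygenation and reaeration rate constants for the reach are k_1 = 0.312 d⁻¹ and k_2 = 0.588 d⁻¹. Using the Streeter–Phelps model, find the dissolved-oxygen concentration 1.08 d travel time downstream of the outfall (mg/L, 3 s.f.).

Mixed DO = (25.7×7.27 + 3.12×0.827)/(25.7+3.12) = 189.4/28.82 = 6.572 mg/L.
Mixed L₀ = (25.7×1.80 + 3.12×113)/(28.82) = 398.8/28.82 = 13.84 mg/L.
Initial deficit D₀ = C_s − DO₀ = 9.13 − 6.572 = 2.558 mg/L.
D(1.08) = [0.312×13.84/(0.588−0.312)](e^(−0.312×1.08) − e^(−0.588×1.08)) + 2.558 e^(−0.588×1.08)
= 15.64 × (0.7139 − 0.5299) + 2.558 × 0.5299 = 4.234 mg/L.
DO = 9.13 − 4.234 = 4.896 mg/L.

DO ≈ 4.90 mg/L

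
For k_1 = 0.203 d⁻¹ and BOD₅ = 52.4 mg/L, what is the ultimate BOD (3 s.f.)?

L₀ ≈ 82.2 mg/L

BOD₅ = L₀(1 − e^(−5k_1)) ⇒ L₀ = BOD₅ / (1 − e^(−5×0.203))
= 52.4 / (1 − 0.3624) = 52.4 / 0.6376 = 82.18 mg/L.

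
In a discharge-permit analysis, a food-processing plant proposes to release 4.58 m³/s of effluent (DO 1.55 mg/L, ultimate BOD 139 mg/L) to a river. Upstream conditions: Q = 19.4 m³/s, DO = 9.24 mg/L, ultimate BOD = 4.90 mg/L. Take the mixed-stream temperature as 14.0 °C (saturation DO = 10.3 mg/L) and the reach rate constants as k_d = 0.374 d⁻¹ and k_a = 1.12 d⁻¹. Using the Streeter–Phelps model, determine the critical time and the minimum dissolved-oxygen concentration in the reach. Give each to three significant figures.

t_c ≈ 1.23 d; minimum DO ≈ 3.86 mg/L

Mixed DO = (19.4×9.24 + 4.58×1.55)/(19.4+4.58) = 186.4/23.98 = 7.771 mg/L.
Mixed L₀ = (19.4×4.90 + 4.58×139)/(23.98) = 731.7/23.98 = 30.51 mg/L.
Initial deficit D₀ = C_s − DO₀ = 10.3 − 7.771 = 2.529 mg/L.
t_c = (1/0.7460) ln[(1.12/0.374)(1 − 2.529×0.7460/(0.374×30.51))] = 1.340 × ln(2.500) = 1.228 d.
D_c = (0.374/1.12) × 30.51 × e^(−0.374×1.228) = 0.3339 × 30.51 × 0.6317 = 6.437 mg/L.
Minimum DO = 10.3 − 6.437 = 3.863 mg/L.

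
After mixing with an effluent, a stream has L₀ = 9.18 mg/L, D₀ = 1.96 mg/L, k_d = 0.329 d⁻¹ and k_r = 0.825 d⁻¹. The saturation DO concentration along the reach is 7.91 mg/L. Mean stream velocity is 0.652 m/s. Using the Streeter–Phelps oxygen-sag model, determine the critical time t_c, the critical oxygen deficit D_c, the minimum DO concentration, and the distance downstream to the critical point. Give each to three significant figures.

t_c ≈ 1.07 d; D_c ≈ 2.57 mg/L; min DO ≈ 5.34 mg/L; x_c ≈ 60.3 km

With k_r/k_d = 2.508 and 1 − D₀(k_r−k_d)/(k_d L₀) = 0.6781,
t_c = ln(2.508 × 0.6781) / (0.825 − 0.329) = ln(1.700) / 0.4960 = 0.5309/0.4960 = 1.070 d.
L(t_c) = L₀ e^(−k_d t_c) = 9.18 × 0.7032 = 6.455 mg/L, and at the critical point k_r D_c = k_d L, so D_c = (0.329/0.825) × 6.455 = 2.574 mg/L.
Minimum DO = C_s − D_c = 7.91 − 2.574 = 5.336 mg/L.
x_c = v t_c = 0.652 m/s × 1.070 d × 86400 s/d = 60300 m ≈ 60.3 km.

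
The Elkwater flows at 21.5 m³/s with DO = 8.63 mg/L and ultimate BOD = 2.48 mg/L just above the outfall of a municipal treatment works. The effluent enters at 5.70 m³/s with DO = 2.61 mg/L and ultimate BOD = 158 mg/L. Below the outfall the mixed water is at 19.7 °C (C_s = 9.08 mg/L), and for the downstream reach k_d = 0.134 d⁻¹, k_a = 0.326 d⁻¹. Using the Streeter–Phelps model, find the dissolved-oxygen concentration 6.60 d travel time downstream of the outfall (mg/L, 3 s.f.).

Mixed DO = (21.5×8.63 + 5.70×2.61)/(21.5+5.70) = 200.4/27.20 = 7.368 mg/L.
Mixed L₀ = (21.5×2.48 + 5.70×158)/(27.20) = 953.9/27.20 = 35.07 mg/L.
Initial deficit D₀ = C_s − DO₀ = 9.08 − 7.368 = 1.712 mg/L.
D(6.60) = [0.134×35.07/(0.326−0.134)](e^(−0.134×6.60) − e^(−0.326×6.60)) + 1.712 e^(−0.326×6.60)
= 24.48 × (0.4130 − 0.1163) + 1.712 × 0.1163 = 7.460 mg/L.
DO = 9.08 − 7.460 = 1.620 mg/L.

DO ≈ 1.62 mg/L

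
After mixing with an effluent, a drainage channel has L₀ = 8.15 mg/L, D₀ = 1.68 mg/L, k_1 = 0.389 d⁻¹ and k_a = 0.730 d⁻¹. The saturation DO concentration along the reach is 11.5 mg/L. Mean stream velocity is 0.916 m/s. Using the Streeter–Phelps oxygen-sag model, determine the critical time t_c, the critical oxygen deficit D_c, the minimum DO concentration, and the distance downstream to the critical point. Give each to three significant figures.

t_c ≈ 1.26 d; D_c ≈ 2.66 mg/L; min DO ≈ 8.84 mg/L; x_c ≈ 99.8 km

With k_a/k_1 = 1.877 and 1 − D₀(k_a−k_1)/(k_1 L₀) = 0.8193,
t_c = ln(1.877 × 0.8193) / (0.730 − 0.389) = ln(1.538) / 0.3410 = 0.4302/0.3410 = 1.261 d.
L(t_c) = L₀ e^(−k_1 t_c) = 8.15 × 0.6122 = 4.989 mg/L, and at the critical point k_a D_c = k_1 L, so D_c = (0.389/0.730) × 4.989 = 2.659 mg/L.
Minimum DO = C_s − D_c = 11.5 − 2.659 = 8.841 mg/L.
x_c = v t_c = 0.916 m/s × 1.261 d × 86400 s/d = 99840 m ≈ 99.8 km.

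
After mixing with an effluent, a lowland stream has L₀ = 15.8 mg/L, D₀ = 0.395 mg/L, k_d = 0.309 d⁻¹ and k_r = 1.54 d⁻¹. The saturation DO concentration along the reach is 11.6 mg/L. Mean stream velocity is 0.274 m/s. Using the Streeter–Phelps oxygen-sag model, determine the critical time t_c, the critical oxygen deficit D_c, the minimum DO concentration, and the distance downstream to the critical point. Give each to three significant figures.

With k_r/k_d = 4.984 and 1 − D₀(k_r−k_d)/(k_d L₀) = 0.9004,
t_c = ln(4.984 × 0.9004) / (1.54 − 0.309) = ln(4.487) / 1.231 = 1.501/1.231 = 1.220 d.
D_c = (k_d/k_r) L₀ e^(−k_d t_c) = (0.309/1.54) × 15.8 × e^(−0.309×1.220) = 0.2006 × 15.8 × 0.6860 = 2.175 mg/L.
Minimum DO = C_s − D_c = 11.6 − 2.175 = 9.425 mg/L.
x_c = v t_c = 0.274 m/s × 1.220 d × 86400 s/d = 28870 m ≈ 28.9 km.

t_c ≈ 1.22 d; D_c ≈ 2.17 mg/L; min DO ≈ 9.43 mg/L; x_c ≈ 28.9 km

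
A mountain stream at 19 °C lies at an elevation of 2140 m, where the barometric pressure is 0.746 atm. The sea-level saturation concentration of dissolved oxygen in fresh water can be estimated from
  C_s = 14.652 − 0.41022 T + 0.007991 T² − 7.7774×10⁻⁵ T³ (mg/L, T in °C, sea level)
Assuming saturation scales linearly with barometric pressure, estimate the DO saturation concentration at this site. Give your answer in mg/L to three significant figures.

At sea level: C_s = 14.652 − 0.41022×19 + 0.007991×19² − 7.7774×10⁻⁵×19³ = 9.209 mg/L.
Pressure correction: C_s' = 9.209 × 0.746 = 6.870 mg/L.

C_s ≈ 6.87 mg/L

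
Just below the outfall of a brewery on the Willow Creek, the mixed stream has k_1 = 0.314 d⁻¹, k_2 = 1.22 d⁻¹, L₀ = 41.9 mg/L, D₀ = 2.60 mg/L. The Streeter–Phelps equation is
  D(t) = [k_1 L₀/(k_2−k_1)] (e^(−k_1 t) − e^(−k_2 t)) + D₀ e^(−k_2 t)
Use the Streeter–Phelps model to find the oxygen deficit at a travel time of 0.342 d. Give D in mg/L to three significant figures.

k_1 L₀/(k_2−k_1) = 0.314×41.9/(1.22−0.314) = 13.16/0.9060 = 14.52 mg/L.
e^(−k_1 t) = e^(−0.314×0.3420) = 0.8982; e^(−k_2 t) = e^(−1.22×0.3420) = 0.6589.
D = 14.52 × (0.8982 − 0.6589) + 2.60 × 0.6589 = 3.475 + 1.713 = 5.188 mg/L.

D ≈ 5.19 mg/L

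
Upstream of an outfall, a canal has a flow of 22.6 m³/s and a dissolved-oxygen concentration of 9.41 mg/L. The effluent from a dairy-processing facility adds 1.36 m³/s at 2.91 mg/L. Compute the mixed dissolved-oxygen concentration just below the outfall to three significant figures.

Flow-weighted mixing: C = (Q_r C_r + Q_w C_w)/(Q_r + Q_w)
= (22.6×9.41 + 1.36×2.91)/(22.6 + 1.36) = 216.6/23.96 = 9.041 mg/L.

9.04 mg/L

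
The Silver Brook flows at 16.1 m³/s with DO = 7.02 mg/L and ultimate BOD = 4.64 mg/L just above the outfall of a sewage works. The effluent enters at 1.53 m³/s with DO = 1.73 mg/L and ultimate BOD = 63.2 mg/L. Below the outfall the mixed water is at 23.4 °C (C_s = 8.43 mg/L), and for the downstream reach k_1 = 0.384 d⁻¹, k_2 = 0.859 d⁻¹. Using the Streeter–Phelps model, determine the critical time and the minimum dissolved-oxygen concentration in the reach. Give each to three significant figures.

Mixed DO = (16.1×7.02 + 1.53×1.73)/(16.1+1.53) = 115.7/17.63 = 6.561 mg/L.
Mixed L₀ = (16.1×4.64 + 1.53×63.2)/(17.63) = 171.4/17.63 = 9.722 mg/L.
Initial deficit D₀ = C_s − DO₀ = 8.43 − 6.561 = 1.869 mg/L.
t_c = (1/0.4750) ln[(0.859/0.384)(1 − 1.869×0.4750/(0.384×9.722))] = 2.105 × ln(1.705) = 1.123 d.
D_c = (0.384/0.859) × 9.722 × e^(−0.384×1.123) = 0.4470 × 9.722 × 0.6496 = 2.823 mg/L.
Minimum DO = 8.43 − 2.823 = 5.607 mg/L.

t_c ≈ 1.12 d; minimum DO ≈ 5.61 mg/L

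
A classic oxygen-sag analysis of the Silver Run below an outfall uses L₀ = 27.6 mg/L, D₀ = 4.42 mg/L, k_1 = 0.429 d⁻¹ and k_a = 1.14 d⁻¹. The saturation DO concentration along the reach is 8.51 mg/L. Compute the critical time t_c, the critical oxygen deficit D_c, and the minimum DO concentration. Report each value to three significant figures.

With k_a/k_1 = 2.657 and 1 − D₀(k_a−k_1)/(k_1 L₀) = 0.7346,
t_c = ln(2.657 × 0.7346) / (1.14 − 0.429) = ln(1.952) / 0.7110 = 0.6689/0.7110 = 0.9408 d.
D_c = (k_1/k_a) L₀ e^(−k_1 t_c) = (0.429/1.14) × 27.6 × e^(−0.429×0.9408) = 0.3763 × 27.6 × 0.6679 = 6.937 mg/L.
Minimum DO = C_s − D_c = 8.51 − 6.937 = 1.573 mg/L.

t_c ≈ 0.941 d; D_c ≈ 6.94 mg/L; min DO ≈ 1.57 mg/L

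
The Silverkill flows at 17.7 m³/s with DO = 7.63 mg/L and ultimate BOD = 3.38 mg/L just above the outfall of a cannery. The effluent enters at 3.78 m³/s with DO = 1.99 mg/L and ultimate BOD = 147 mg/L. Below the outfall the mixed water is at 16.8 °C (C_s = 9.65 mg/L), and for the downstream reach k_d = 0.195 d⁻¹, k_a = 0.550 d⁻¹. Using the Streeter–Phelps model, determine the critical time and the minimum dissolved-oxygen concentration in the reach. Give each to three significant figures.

t_c ≈ 2.32 d; minimum DO ≈ 3.19 mg/L

Mixed DO = (17.7×7.63 + 3.78×1.99)/(17.7+3.78) = 142.6/21.48 = 6.637 mg/L.
Mixed L₀ = (17.7×3.38 + 3.78×147)/(21.48) = 615.5/21.48 = 28.65 mg/L.
Initial deficit D₀ = C_s − DO₀ = 9.65 − 6.637 = 3.013 mg/L.
t_c = (1/0.3550) ln[(0.550/0.195)(1 − 3.013×0.3550/(0.195×28.65))] = 2.817 × ln(2.281) = 2.322 d.
D_c = (0.195/0.550) × 28.65 × e^(−0.195×2.322) = 0.3545 × 28.65 × 0.6358 = 6.459 mg/L.
Minimum DO = 9.65 − 6.459 = 3.191 mg/L.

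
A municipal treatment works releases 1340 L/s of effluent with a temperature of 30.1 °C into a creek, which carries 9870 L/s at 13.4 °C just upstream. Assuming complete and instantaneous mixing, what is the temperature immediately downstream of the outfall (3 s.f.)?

15.4 °C

Flow-weighted mixing: C = (Q_r C_r + Q_w C_w)/(Q_r + Q_w)
= (9870×13.4 + 1340×30.1)/(9870 + 1340) = 172600/11210 = 15.40 °C.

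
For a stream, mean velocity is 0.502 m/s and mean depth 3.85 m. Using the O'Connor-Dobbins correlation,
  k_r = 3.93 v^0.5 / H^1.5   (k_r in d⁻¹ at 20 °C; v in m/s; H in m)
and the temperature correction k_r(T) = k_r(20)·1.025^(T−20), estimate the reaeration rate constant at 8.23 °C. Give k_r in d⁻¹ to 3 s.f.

k_r ≈ 0.276 d⁻¹

k_r(20) = 3.93 × 0.502^0.5 / 3.85^1.5 = 3.93 × 0.7085 / 7.554 = 0.3686 d⁻¹.
k_r(8.23) = 0.3686 × 1.025^(8.23−20) = 0.3686 × 0.7478 = 0.2756 d⁻¹.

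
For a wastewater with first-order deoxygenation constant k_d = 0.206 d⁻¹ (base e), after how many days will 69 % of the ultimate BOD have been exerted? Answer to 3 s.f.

t ≈ 5.69 d

y/L₀ = 1 − e^(−k_d t) = 0.69 ⇒ e^(−k_d t) = 0.310
t = −ln(0.310) / 0.206 = 1.171 / 0.206 = 5.685 d.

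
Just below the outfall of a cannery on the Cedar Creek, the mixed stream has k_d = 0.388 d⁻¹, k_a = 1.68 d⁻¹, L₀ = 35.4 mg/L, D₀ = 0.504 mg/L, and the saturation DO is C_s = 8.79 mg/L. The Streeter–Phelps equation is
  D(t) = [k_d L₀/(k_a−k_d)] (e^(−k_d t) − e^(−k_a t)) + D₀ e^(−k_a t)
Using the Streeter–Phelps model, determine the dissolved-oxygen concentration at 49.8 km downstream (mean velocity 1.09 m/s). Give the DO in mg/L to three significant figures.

DO ≈ 4.30 mg/L

Travel time t = x/v = 49.8 km / (1.09 m/s) = 49800 m / 1.09 m/s = 45690 s = 0.5288 d.
k_d L₀/(k_a−k_d) = 0.388×35.4/(1.68−0.388) = 13.74/1.292 = 10.63 mg/L.
e^(−k_d t) = e^(−0.388×0.5288) = 0.8145; e^(−k_a t) = e^(−1.68×0.5288) = 0.4113.
D = 10.63 × (0.8145 − 0.4113) + 0.504 × 0.4113 = 4.286 + 0.2073 = 4.494 mg/L.
DO = C_s − D = 8.79 − 4.494 = 4.296 mg/L.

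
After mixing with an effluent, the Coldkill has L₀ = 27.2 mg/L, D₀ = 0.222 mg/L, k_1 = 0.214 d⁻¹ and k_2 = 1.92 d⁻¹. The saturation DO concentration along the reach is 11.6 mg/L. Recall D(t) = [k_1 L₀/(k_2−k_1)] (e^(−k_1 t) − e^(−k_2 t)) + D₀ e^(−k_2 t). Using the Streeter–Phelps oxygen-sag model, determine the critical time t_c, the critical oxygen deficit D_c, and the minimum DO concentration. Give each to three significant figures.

With k_2/k_1 = 8.972 and 1 − D₀(k_2−k_1)/(k_1 L₀) = 0.9349,
t_c = ln(8.972 × 0.9349) / (1.92 − 0.214) = ln(8.388) / 1.706 = 2.127/1.706 = 1.247 d.
D_c = (k_1/k_2) L₀ e^(−k_1 t_c) = (0.214/1.92) × 27.2 × e^(−0.214×1.247) = 0.1115 × 27.2 × 0.7658 = 2.322 mg/L.
Minimum DO = C_s − D_c = 11.6 − 2.322 = 9.278 mg/L.

t_c ≈ 1.25 d; D_c ≈ 2.32 mg/L; min DO ≈ 9.28 mg/L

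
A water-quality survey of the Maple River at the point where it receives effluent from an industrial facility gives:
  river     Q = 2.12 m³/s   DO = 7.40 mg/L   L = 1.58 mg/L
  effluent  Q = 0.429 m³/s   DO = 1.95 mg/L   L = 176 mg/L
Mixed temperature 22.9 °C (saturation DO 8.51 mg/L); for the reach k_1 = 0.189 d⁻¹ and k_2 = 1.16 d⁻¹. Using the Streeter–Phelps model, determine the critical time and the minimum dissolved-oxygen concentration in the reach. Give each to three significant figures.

Mixed DO = (2.12×7.40 + 0.429×1.95)/(2.12+0.429) = 16.52/2.549 = 6.483 mg/L.
Mixed L₀ = (2.12×1.58 + 0.429×176)/(2.549) = 78.85/2.549 = 30.94 mg/L.
Initial deficit D₀ = C_s − DO₀ = 8.51 − 6.483 = 2.027 mg/L.
t_c = (1/0.9710) ln[(1.16/0.189)(1 − 2.027×0.9710/(0.189×30.94))] = 1.030 × ln(4.071) = 1.446 d.
D_c = (0.189/1.16) × 30.94 × e^(−0.189×1.446) = 0.1629 × 30.94 × 0.7609 = 3.835 mg/L.
Minimum DO = 8.51 − 3.835 = 4.675 mg/L.

t_c ≈ 1.45 d; minimum DO ≈ 4.67 mg/L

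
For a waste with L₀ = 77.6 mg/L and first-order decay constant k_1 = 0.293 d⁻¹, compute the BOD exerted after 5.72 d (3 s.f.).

y ≈ 63.1 mg/L

y_t = L₀(1 − e^(−k_1 t)) = 77.6 × (1 − e^(−0.293×5.72))
= 77.6 × (1 − 0.1871) = 77.6 × 0.8129 = 63.08 mg/L.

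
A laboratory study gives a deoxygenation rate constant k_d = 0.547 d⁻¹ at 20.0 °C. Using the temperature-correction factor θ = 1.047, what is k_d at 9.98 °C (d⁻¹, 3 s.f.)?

k_d(T₂) = k_d(T₁) · θ^(T₂−T₁) = 0.547 × 1.047^(9.98−20.0)
= 0.547 × 1.047^-10.0 = 0.547 × 0.6312 = 0.3452 d⁻¹.

k_d ≈ 0.345 d⁻¹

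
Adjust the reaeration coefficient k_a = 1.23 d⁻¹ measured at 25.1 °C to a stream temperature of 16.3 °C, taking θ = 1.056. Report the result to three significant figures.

k_a(T₂) = k_a(T₁) · θ^(T₂−T₁) = 1.23 × 1.056^(16.3−25.1)
= 1.23 × 1.056^-8.80 = 1.23 × 0.6191 = 0.7615 d⁻¹.

k_a ≈ 0.761 d⁻¹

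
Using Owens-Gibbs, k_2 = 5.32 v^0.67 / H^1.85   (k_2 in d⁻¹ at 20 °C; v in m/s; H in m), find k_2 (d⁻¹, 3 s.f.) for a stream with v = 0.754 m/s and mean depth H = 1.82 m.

k_2 = 5.32 × 0.754^0.67 / 1.82^1.85 = 5.32 × 0.8276 / 3.028 = 1.454 d⁻¹.

k_2 ≈ 1.45 d⁻¹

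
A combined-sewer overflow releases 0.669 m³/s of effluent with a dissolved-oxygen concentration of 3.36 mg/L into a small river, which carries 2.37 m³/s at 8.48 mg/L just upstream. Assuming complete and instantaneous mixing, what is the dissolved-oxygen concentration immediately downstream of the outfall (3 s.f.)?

Flow-weighted mixing: C = (Q_r C_r + Q_w C_w)/(Q_r + Q_w)
= (2.37×8.48 + 0.669×3.36)/(2.37 + 0.669) = 22.35/3.039 = 7.353 mg/L.

7.35 mg/L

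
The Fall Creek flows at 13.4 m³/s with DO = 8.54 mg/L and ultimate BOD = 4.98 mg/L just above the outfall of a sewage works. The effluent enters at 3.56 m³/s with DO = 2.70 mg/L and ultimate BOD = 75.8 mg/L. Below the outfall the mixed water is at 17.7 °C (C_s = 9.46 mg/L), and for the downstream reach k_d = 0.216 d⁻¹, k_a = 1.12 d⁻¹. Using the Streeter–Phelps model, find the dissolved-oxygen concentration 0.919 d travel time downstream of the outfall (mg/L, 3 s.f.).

Mixed DO = (13.4×8.54 + 3.56×2.70)/(13.4+3.56) = 124.0/16.96 = 7.314 mg/L.
Mixed L₀ = (13.4×4.98 + 3.56×75.8)/(16.96) = 336.6/16.96 = 19.85 mg/L.
Initial deficit D₀ = C_s − DO₀ = 9.46 − 7.314 = 2.146 mg/L.
D(0.919) = [0.216×19.85/(1.12−0.216)](e^(−0.216×0.919) − e^(−1.12×0.919)) + 2.146 e^(−1.12×0.919)
= 4.742 × (0.8200 − 0.3573) + 2.146 × 0.3573 = 2.961 mg/L.
DO = 9.46 − 2.961 = 6.499 mg/L.

DO ≈ 6.50 mg/L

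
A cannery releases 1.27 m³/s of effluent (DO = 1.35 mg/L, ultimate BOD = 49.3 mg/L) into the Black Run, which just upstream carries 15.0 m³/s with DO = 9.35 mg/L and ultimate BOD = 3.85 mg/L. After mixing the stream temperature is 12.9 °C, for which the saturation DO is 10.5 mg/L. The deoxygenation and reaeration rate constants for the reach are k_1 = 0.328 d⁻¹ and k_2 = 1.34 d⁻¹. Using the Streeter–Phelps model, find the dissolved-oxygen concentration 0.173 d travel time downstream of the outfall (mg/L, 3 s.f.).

DO ≈ 8.73 mg/L

Mixed DO = (15.0×9.35 + 1.27×1.35)/(15.0+1.27) = 142.0/16.27 = 8.726 mg/L.
Mixed L₀ = (15.0×3.85 + 1.27×49.3)/(16.27) = 120.4/16.27 = 7.398 mg/L.
Initial deficit D₀ = C_s − DO₀ = 10.5 − 8.726 = 1.774 mg/L.
D(0.173) = [0.328×7.398/(1.34−0.328)](e^(−0.328×0.173) − e^(−1.34×0.173)) + 1.774 e^(−1.34×0.173)
= 2.398 × (0.9448 − 0.7931) + 1.774 × 0.7931 = 1.771 mg/L.
DO = 10.5 − 1.771 = 8.729 mg/L.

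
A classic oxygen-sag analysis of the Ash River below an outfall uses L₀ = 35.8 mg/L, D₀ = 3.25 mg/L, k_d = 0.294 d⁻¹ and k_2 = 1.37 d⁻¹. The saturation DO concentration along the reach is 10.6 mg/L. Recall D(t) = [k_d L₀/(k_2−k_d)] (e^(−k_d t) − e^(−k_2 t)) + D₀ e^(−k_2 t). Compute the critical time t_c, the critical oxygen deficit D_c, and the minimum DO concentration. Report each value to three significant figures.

With k_2/k_d = 4.660 and 1 − D₀(k_2−k_d)/(k_d L₀) = 0.6677,
t_c = ln(4.660 × 0.6677) / (1.37 − 0.294) = ln(3.112) / 1.076 = 1.135/1.076 = 1.055 d.
D_c = (k_d/k_2) L₀ e^(−k_d t_c) = (0.294/1.37) × 35.8 × e^(−0.294×1.055) = 0.2146 × 35.8 × 0.7333 = 5.634 mg/L.
Minimum DO = C_s − D_c = 10.6 − 5.634 = 4.966 mg/L.

t_c ≈ 1.05 d; D_c ≈ 5.63 mg/L; min DO ≈ 4.97 mg/L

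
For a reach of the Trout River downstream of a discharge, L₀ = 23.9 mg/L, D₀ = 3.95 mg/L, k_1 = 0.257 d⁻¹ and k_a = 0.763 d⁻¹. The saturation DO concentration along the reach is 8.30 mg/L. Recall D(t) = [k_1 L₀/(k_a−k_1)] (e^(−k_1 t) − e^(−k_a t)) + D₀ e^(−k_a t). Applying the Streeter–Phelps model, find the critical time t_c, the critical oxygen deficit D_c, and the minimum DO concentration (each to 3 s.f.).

t_c ≈ 1.37 d; D_c ≈ 5.66 mg/L; min DO ≈ 2.64 mg/L

At the critical point dD/dt = 0, so k_1 L₀ e^(−k_1 t) = k_a D. Substituting D(t) from the Streeter–Phelps equation and solving for t gives
t_c = ln[(k_a/k_1)(1 − D₀(k_a−k_1)/(k_1 L₀))] / (k_a−k_1).
Here k_a−k_1 = 0.5060 d⁻¹ and 1 − D₀(k_a−k_1)/(k_1 L₀) = 1 − 3.95×0.5060/(0.257×23.9) = 0.6746, so
t_c = ln(2.969 × 0.6746) / 0.5060 = 0.6945 / 0.5060 = 1.373 d.
D_c = (k_1/k_a) L₀ e^(−k_1 t_c) = (0.257/0.763) × 23.9 × e^(−0.257×1.373) = 0.3368 × 23.9 × 0.7027 = 5.657 mg/L.
Minimum DO = C_s − D_c = 8.30 − 5.657 = 2.643 mg/L.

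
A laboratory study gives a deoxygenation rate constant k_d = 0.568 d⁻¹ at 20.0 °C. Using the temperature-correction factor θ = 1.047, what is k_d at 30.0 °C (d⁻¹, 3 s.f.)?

k_d ≈ 0.899 d⁻¹

k_d(T₂) = k_d(T₁) · θ^(T₂−T₁) = 0.568 × 1.047^(30.0−20.0)
= 0.568 × 1.047^10.0 = 0.568 × 1.583 = 0.8991 d⁻¹.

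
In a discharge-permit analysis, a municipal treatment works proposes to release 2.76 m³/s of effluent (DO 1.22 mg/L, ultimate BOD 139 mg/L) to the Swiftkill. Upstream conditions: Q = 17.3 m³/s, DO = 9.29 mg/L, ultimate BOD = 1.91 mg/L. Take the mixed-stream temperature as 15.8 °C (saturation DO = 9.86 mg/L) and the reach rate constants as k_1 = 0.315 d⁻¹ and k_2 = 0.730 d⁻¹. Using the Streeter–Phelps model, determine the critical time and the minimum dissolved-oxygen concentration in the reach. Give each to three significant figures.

Mixed DO = (17.3×9.29 + 2.76×1.22)/(17.3+2.76) = 164.1/20.06 = 8.180 mg/L.
Mixed L₀ = (17.3×1.91 + 2.76×139)/(20.06) = 416.7/20.06 = 20.77 mg/L.
Initial deficit D₀ = C_s − DO₀ = 9.86 − 8.180 = 1.680 mg/L.
t_c = (1/0.4150) ln[(0.730/0.315)(1 − 1.680×0.4150/(0.315×20.77))] = 2.410 × ln(2.070) = 1.754 d.
D_c = (0.315/0.730) × 20.77 × e^(−0.315×1.754) = 0.4315 × 20.77 × 0.5756 = 5.159 mg/L.
Minimum DO = 9.86 − 5.159 = 4.701 mg/L.

t_c ≈ 1.75 d; minimum DO ≈ 4.70 mg/L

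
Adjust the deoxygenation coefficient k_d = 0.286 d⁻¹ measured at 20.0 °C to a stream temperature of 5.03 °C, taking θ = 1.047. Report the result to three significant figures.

k_d ≈ 0.144 d⁻¹

k_d(T₂) = k_d(T₁) · θ^(T₂−T₁) = 0.286 × 1.047^(5.03−20.0)
= 0.286 × 1.047^-15.0 = 0.286 × 0.5028 = 0.1438 d⁻¹.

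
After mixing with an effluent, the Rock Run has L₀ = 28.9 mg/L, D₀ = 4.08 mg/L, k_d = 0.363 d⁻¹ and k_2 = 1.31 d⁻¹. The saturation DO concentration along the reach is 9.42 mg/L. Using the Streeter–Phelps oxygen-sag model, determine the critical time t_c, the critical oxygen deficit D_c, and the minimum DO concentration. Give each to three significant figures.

t_c ≈ 0.870 d; D_c ≈ 5.84 mg/L; min DO ≈ 3.58 mg/L

At the critical point dD/dt = 0, so k_d L₀ e^(−k_d t) = k_2 D. Substituting D(t) from the Streeter–Phelps equation and solving for t gives
t_c = ln[(k_2/k_d)(1 − D₀(k_2−k_d)/(k_d L₀))] / (k_2−k_d).
Here k_2−k_d = 0.9470 d⁻¹ and 1 − D₀(k_2−k_d)/(k_d L₀) = 1 − 4.08×0.9470/(0.363×28.9) = 0.6317, so
t_c = ln(3.609 × 0.6317) / 0.9470 = 0.8240 / 0.9470 = 0.8702 d.
D_c = (k_d/k_2) L₀ e^(−k_d t_c) = (0.363/1.31) × 28.9 × e^(−0.363×0.8702) = 0.2771 × 28.9 × 0.7292 = 5.839 mg/L.
Minimum DO = C_s − D_c = 9.42 − 5.839 = 3.581 mg/L.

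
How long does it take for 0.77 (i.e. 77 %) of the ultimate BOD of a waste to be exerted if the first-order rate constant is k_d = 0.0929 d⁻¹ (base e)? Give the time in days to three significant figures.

t ≈ 15.8 d

y/L₀ = 1 − e^(−k_d t) = 0.77 ⇒ e^(−k_d t) = 0.230
t = −ln(0.230) / 0.0929 = 1.470 / 0.0929 = 15.82 d.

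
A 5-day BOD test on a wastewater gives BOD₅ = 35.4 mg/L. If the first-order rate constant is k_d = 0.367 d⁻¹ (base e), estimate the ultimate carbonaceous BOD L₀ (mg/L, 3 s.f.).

BOD₅ = L₀(1 − e^(−5k_d)) ⇒ L₀ = BOD₅ / (1 − e^(−5×0.367))
= 35.4 / (1 − 0.1596) = 35.4 / 0.8404 = 42.12 mg/L.

L₀ ≈ 42.1 mg/L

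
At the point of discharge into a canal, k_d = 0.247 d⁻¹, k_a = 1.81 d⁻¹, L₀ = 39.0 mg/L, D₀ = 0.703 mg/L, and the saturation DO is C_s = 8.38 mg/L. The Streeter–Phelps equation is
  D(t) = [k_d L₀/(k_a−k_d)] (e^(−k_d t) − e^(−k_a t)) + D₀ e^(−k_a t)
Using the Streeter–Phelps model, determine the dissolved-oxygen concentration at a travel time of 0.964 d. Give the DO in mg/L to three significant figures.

k_d L₀/(k_a−k_d) = 0.247×39.0/(1.81−0.247) = 9.633/1.563 = 6.163 mg/L.
e^(−k_d t) = e^(−0.247×0.9640) = 0.7881; e^(−k_a t) = e^(−1.81×0.9640) = 0.1747.
D = 6.163 × (0.7881 − 0.1747) + 0.703 × 0.1747 = 3.781 + 0.1228 = 3.904 mg/L.
DO = C_s − D = 8.38 − 3.904 = 4.476 mg/L.

DO ≈ 4.48 mg/L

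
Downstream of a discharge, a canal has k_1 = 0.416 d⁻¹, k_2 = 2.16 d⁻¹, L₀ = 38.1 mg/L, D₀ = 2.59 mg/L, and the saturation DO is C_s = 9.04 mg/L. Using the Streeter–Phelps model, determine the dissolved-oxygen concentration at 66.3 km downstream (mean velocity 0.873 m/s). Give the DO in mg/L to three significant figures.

DO ≈ 3.71 mg/L

Travel time t = x/v = 66.3 km / (0.873 m/s) = 66300 m / 0.873 m/s = 75950 s = 0.8790 d.
k_1 L₀/(k_2−k_1) = 0.416×38.1/(2.16−0.416) = 15.85/1.744 = 9.088 mg/L.
e^(−k_1 t) = e^(−0.416×0.8790) = 0.6937; e^(−k_2 t) = e^(−2.16×0.8790) = 0.1498.
D = 9.088 × (0.6937 − 0.1498) + 2.59 × 0.1498 = 4.944 + 0.3879 = 5.331 mg/L.
DO = C_s − D = 9.04 − 5.331 = 3.709 mg/L.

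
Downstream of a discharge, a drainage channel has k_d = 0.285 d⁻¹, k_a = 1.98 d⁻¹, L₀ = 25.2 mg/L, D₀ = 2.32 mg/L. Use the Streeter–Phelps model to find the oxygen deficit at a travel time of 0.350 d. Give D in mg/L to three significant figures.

D ≈ 2.88 mg/L

k_d L₀/(k_a−k_d) = 0.285×25.2/(1.98−0.285) = 7.182/1.695 = 4.237 mg/L.
e^(−k_d t) = e^(−0.285×0.3500) = 0.9051; e^(−k_a t) = e^(−1.98×0.3500) = 0.5001.
D = 4.237 × (0.9051 − 0.5001) + 2.32 × 0.5001 = 1.716 + 1.160 = 2.876 mg/L.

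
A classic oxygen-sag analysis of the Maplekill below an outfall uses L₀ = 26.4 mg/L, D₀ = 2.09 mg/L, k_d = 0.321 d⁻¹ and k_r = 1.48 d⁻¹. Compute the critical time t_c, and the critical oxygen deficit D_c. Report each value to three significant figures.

With k_r/k_d = 4.611 and 1 − D₀(k_r−k_d)/(k_d L₀) = 0.7142,
t_c = ln(4.611 × 0.7142) / (1.48 − 0.321) = ln(3.293) / 1.159 = 1.192/1.159 = 1.028 d.
D_c = (k_d/k_r) L₀ e^(−k_d t_c) = (0.321/1.48) × 26.4 × e^(−0.321×1.028) = 0.2169 × 26.4 × 0.7189 = 4.116 mg/L.

t_c ≈ 1.03 d; D_c ≈ 4.12 mg/L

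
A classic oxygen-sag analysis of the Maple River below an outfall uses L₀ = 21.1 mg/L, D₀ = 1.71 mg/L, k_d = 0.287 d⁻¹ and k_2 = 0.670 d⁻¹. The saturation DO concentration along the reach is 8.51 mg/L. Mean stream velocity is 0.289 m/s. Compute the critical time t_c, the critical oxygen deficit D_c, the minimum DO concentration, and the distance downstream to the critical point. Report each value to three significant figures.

t_c ≈ 1.91 d; D_c ≈ 5.22 mg/L; min DO ≈ 3.29 mg/L; x_c ≈ 47.8 km

At the critical point dD/dt = 0, so k_d L₀ e^(−k_d t) = k_2 D. Substituting D(t) from the Streeter–Phelps equation and solving for t gives
t_c = ln[(k_2/k_d)(1 − D₀(k_2−k_d)/(k_d L₀))] / (k_2−k_d).
Here k_2−k_d = 0.3830 d⁻¹ and 1 − D₀(k_2−k_d)/(k_d L₀) = 1 − 1.71×0.3830/(0.287×21.1) = 0.8918, so
t_c = ln(2.334 × 0.8918) / 0.3830 = 0.7333 / 0.3830 = 1.915 d.
D_c = (k_d/k_2) L₀ e^(−k_d t_c) = (0.287/0.670) × 21.1 × e^(−0.287×1.915) = 0.4284 × 21.1 × 0.5772 = 5.217 mg/L.
Minimum DO = C_s − D_c = 8.51 − 5.217 = 3.293 mg/L.
x_c = v t_c = 0.289 m/s × 1.915 d × 86400 s/d = 47810 m ≈ 47.8 km.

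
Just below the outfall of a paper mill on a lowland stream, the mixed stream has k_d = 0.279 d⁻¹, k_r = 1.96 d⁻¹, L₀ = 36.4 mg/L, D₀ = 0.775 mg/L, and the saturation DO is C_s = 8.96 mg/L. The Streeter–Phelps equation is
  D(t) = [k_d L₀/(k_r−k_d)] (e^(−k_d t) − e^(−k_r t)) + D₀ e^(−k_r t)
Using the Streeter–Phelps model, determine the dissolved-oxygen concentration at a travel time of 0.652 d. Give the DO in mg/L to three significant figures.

DO ≈ 5.39 mg/L

k_d L₀/(k_r−k_d) = 0.279×36.4/(1.96−0.279) = 10.16/1.681 = 6.041 mg/L.
e^(−k_d t) = e^(−0.279×0.6520) = 0.8337; e^(−k_r t) = e^(−1.96×0.6520) = 0.2786.
D = 6.041 × (0.8337 − 0.2786) + 0.775 × 0.2786 = 3.353 + 0.2159 = 3.569 mg/L.
DO = C_s − D = 8.96 − 3.569 = 5.391 mg/L.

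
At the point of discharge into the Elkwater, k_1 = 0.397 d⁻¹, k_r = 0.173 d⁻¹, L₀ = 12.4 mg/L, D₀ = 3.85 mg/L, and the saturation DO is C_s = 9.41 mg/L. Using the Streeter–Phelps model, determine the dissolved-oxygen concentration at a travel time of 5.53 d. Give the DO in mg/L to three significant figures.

k_1 L₀/(k_r−k_1) = 0.397×12.4/(0.173−0.397) = 4.923/-0.2240 = -21.98 mg/L.
e^(−k_1 t) = e^(−0.397×5.530) = 0.1113; e^(−k_r t) = e^(−0.173×5.530) = 0.3842.
D = -21.98 × (0.1113 − 0.3842) + 3.85 × 0.3842 = 5.996 + 1.479 = 7.475 mg/L.
DO = C_s − D = 9.41 − 7.475 = 1.935 mg/L.

DO ≈ 1.93 mg/L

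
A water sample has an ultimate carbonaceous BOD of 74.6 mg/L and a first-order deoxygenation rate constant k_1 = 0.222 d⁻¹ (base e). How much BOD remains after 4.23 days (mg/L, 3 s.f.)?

L_t = L₀ e^(−k_1 t) = 74.6 × e^(−0.222×4.23) = 74.6 × 0.3910 = 29.17 mg/L.

L ≈ 29.2 mg/L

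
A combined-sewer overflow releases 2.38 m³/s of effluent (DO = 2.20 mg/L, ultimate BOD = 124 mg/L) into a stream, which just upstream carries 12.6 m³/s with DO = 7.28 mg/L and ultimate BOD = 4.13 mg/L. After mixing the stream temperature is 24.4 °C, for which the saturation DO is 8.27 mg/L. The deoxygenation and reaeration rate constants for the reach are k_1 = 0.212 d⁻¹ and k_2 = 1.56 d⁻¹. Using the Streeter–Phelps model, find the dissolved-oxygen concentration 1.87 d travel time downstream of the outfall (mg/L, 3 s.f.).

DO ≈ 5.92 mg/L

Mixed DO = (12.6×7.28 + 2.38×2.20)/(12.6+2.38) = 96.96/14.98 = 6.473 mg/L.
Mixed L₀ = (12.6×4.13 + 2.38×124)/(14.98) = 347.2/14.98 = 23.17 mg/L.
Initial deficit D₀ = C_s − DO₀ = 8.27 − 6.473 = 1.797 mg/L.
D(1.87) = [0.212×23.17/(1.56−0.212)](e^(−0.212×1.87) − e^(−1.56×1.87)) + 1.797 e^(−1.56×1.87)
= 3.645 × (0.6727 − 0.05408) + 1.797 × 0.05408 = 2.352 mg/L.
DO = 8.27 − 2.352 = 5.918 mg/L.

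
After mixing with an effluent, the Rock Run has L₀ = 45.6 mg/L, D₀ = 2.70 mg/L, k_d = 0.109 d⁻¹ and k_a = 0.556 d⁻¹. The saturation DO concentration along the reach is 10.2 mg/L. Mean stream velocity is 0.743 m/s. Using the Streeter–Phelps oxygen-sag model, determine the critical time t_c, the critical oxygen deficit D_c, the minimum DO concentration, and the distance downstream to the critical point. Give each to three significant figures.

With k_a/k_d = 5.101 and 1 − D₀(k_a−k_d)/(k_d L₀) = 0.7572,
t_c = ln(5.101 × 0.7572) / (0.556 − 0.109) = ln(3.862) / 0.4470 = 1.351/0.4470 = 3.023 d.
D_c = (k_d/k_a) L₀ e^(−k_d t_c) = (0.109/0.556) × 45.6 × e^(−0.109×3.023) = 0.1960 × 45.6 × 0.7193 = 6.430 mg/L.
Minimum DO = C_s − D_c = 10.2 − 6.430 = 3.770 mg/L.
x_c = v t_c = 0.743 m/s × 3.023 d × 86400 s/d = 194100 m ≈ 194 km.

t_c ≈ 3.02 d; D_c ≈ 6.43 mg/L; min DO ≈ 3.77 mg/L; x_c ≈ 194 km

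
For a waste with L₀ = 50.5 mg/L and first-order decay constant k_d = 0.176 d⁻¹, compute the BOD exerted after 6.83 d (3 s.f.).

y_t = L₀(1 − e^(−k_d t)) = 50.5 × (1 − e^(−0.176×6.83))
= 50.5 × (1 − 0.3006) = 50.5 × 0.6994 = 35.32 mg/L.

y ≈ 35.3 mg/L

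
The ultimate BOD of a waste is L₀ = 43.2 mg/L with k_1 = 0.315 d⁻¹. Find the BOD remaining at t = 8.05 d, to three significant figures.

L_t = L₀ e^(−k_1 t) = 43.2 × e^(−0.315×8.05) = 43.2 × 0.07920 = 3.422 mg/L.

L ≈ 3.42 mg/L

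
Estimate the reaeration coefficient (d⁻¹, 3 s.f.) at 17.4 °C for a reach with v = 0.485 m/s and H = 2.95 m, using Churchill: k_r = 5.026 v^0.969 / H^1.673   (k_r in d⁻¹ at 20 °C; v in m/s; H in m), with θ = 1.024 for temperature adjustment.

k_r(20) = 5.026 × 0.485^0.969 / 2.95^1.673 = 5.026 × 0.4960 / 6.110 = 0.4080 d⁻¹.
k_r(17.4) = 0.4080 × 1.024^(17.4−20) = 0.4080 × 0.9402 = 0.3836 d⁻¹.

k_r ≈ 0.384 d⁻¹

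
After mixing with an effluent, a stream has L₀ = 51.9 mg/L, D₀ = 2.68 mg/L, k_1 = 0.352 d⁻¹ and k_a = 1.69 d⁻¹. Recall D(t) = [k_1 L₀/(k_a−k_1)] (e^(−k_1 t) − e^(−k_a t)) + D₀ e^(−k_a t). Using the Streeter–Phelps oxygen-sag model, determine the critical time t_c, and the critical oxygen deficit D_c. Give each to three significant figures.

t_c = [1/(k_a−k_1)] ln[(k_a/k_1)(1 − D₀(k_a−k_1)/(k_1 L₀))]
= [1/(1.69−0.352)] ln[(1.69/0.352)(1 − 2.68×1.338/(0.352×51.9))]
= (1/1.338) ln[4.801 × 0.8037] = 0.7474 × ln(3.859) = 0.7474 × 1.350 = 1.009 d.
L(t_c) = L₀ e^(−k_1 t_c) = 51.9 × 0.7010 = 36.38 mg/L, and at the critical point k_a D_c = k_1 L, so D_c = (0.352/1.69) × 36.38 = 7.578 mg/L.

t_c ≈ 1.01 d; D_c ≈ 7.58 mg/L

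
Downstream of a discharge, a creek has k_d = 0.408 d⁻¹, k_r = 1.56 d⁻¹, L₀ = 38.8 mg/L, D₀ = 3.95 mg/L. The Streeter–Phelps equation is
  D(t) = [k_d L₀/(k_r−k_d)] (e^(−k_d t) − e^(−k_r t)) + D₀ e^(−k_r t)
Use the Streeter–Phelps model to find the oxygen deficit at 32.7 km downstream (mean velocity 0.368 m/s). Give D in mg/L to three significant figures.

D ≈ 7.06 mg/L

Travel time t = x/v = 32.7 km / (0.368 m/s) = 32700 m / 0.368 m/s = 88860 s = 1.028 d.
k_d L₀/(k_r−k_d) = 0.408×38.8/(1.56−0.408) = 15.83/1.152 = 13.74 mg/L.
e^(−k_d t) = e^(−0.408×1.028) = 0.6573; e^(−k_r t) = e^(−1.56×1.028) = 0.2010.
D = 13.74 × (0.6573 − 0.2010) + 3.95 × 0.2010 = 6.270 + 0.7940 = 7.064 mg/L.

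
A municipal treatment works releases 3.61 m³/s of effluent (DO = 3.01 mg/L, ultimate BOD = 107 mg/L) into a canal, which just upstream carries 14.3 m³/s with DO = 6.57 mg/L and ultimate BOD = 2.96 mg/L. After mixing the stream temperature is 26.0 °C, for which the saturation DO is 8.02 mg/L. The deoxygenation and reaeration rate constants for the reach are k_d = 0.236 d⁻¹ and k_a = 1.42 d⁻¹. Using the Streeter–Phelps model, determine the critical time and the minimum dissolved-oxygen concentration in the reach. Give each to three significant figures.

t_c ≈ 1.00 d; minimum DO ≈ 4.88 mg/L

Mixed DO = (14.3×6.57 + 3.61×3.01)/(14.3+3.61) = 104.8/17.91 = 5.852 mg/L.
Mixed L₀ = (14.3×2.96 + 3.61×107)/(17.91) = 428.6/17.91 = 23.93 mg/L.
Initial deficit D₀ = C_s − DO₀ = 8.02 − 5.852 = 2.168 mg/L.
t_c = (1/1.184) ln[(1.42/0.236)(1 − 2.168×1.184/(0.236×23.93))] = 0.8446 × ln(3.283) = 1.004 d.
D_c = (0.236/1.42) × 23.93 × e^(−0.236×1.004) = 0.1662 × 23.93 × 0.7890 = 3.138 mg/L.
Minimum DO = 8.02 − 3.138 = 4.882 mg/L.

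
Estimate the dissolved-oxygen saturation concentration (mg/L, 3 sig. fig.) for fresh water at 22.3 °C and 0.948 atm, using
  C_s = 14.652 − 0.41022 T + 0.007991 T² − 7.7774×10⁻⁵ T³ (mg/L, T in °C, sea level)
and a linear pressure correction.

At sea level: C_s = 14.652 − 0.41022×22.3 + 0.007991×22.3² − 7.7774×10⁻⁵×22.3³ = 8.615 mg/L.
Pressure correction: C_s' = 8.615 × 0.948 = 8.167 mg/L.

C_s ≈ 8.17 mg/L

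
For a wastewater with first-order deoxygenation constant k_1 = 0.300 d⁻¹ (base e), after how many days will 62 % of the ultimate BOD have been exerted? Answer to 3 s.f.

y/L₀ = 1 − e^(−k_1 t) = 0.62 ⇒ e^(−k_1 t) = 0.380
t = −ln(0.380) / 0.300 = 0.9676 / 0.300 = 3.225 d.

t ≈ 3.23 d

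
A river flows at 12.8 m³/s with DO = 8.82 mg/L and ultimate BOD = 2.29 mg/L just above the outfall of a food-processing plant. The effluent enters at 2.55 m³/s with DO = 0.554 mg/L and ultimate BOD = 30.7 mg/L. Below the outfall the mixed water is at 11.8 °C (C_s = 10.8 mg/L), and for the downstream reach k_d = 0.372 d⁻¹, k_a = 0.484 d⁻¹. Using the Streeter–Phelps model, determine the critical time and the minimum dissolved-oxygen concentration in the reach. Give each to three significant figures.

t_c ≈ 0.961 d; minimum DO ≈ 7.03 mg/L

Mixed DO = (12.8×8.82 + 2.55×0.554)/(12.8+2.55) = 114.3/15.35 = 7.447 mg/L.
Mixed L₀ = (12.8×2.29 + 2.55×30.7)/(15.35) = 107.6/15.35 = 7.010 mg/L.
Initial deficit D₀ = C_s − DO₀ = 10.8 − 7.447 = 3.353 mg/L.
t_c = (1/0.1120) ln[(0.484/0.372)(1 − 3.353×0.1120/(0.372×7.010))] = 8.929 × ln(1.114) = 0.9614 d.
D_c = (0.372/0.484) × 7.010 × e^(−0.372×0.9614) = 0.7686 × 7.010 × 0.6993 = 3.768 mg/L.
Minimum DO = 10.8 − 3.768 = 7.032 mg/L.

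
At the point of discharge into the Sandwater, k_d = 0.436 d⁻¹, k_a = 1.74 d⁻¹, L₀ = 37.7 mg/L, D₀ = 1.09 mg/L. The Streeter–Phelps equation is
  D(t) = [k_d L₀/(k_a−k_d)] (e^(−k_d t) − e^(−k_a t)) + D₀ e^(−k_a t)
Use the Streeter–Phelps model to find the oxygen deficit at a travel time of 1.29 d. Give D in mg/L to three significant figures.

D ≈ 5.96 mg/L

k_d L₀/(k_a−k_d) = 0.436×37.7/(1.74−0.436) = 16.44/1.304 = 12.61 mg/L.
e^(−k_d t) = e^(−0.436×1.290) = 0.5698; e^(−k_a t) = e^(−1.74×1.290) = 0.1060.
D = 12.61 × (0.5698 − 0.1060) + 1.09 × 0.1060 = 5.847 + 0.1155 = 5.962 mg/L.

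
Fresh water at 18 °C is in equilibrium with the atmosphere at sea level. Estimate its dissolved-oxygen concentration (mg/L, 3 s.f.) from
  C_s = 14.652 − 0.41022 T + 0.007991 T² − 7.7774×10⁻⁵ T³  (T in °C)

C_s = 14.652 − 0.41022×18 + 0.007991×18² − 7.7774×10⁻⁵×18³ = 9.404 mg/L.

C_s ≈ 9.40 mg/L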